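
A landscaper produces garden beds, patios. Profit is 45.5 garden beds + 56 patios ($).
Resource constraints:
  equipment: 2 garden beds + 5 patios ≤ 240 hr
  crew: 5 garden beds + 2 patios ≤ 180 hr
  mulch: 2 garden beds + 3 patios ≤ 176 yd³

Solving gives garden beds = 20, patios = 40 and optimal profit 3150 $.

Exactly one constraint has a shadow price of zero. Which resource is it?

equipment: 240/240 (binding)
crew: 180/180 (binding)
mulch: 160/176 (slack 16)
By complementary slackness, a constraint with positive slack has shadow price 0 → mulch.

mulch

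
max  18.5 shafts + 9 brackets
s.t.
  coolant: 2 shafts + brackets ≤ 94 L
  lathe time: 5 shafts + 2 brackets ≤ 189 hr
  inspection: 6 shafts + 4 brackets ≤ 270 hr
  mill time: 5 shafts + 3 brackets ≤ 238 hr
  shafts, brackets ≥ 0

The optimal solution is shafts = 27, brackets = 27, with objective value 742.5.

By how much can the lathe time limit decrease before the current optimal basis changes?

54

Binding constraints: lathe time, inspection. The basis is B = [[5,2],[6,4]] with det 8.
Per unit decrease in lathe time, x* moves by d = (-0.5, 0.75).
The basis stays optimal until shafts reaches 0; allowable decrease = 54 hr.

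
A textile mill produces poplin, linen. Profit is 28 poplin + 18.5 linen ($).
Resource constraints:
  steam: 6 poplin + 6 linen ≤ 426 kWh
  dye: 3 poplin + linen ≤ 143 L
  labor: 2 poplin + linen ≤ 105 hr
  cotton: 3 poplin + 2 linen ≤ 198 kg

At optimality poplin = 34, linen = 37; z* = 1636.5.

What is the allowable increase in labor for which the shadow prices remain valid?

2

Binding constraints: steam, labor. The basis is B = [[6,6],[2,1]] with det -6.
Per unit increase in labor, x* moves by d = (1, -1).
The basis stays optimal until dye becomes binding; allowable increase = 2 hr.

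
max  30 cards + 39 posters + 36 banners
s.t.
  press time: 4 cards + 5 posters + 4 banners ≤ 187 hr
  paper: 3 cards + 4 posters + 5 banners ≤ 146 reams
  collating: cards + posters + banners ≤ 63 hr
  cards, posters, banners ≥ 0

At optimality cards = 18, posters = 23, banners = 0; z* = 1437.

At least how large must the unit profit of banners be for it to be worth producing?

Binding: press time and paper. Non-binding: collating (22 unused).
Since collating is not tight, its dual is 0.
From A_Bᵀ y = c: 4·y_press time + 3·y_paper = 30; 5·y_press time + 4·y_paper = 39.
Solving: y_press time = 3, y_paper = 6.
banners enters the basis when its profit ≥ yᵀa₃ = 3·4 + 6·5 = 42.

42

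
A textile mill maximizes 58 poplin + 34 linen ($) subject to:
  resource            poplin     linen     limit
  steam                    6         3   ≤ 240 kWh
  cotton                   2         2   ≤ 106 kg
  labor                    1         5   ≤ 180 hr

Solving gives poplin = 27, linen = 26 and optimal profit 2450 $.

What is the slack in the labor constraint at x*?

labor used = 1·27 + 5·26 = 157; slack = 180 − 157 = 23.

23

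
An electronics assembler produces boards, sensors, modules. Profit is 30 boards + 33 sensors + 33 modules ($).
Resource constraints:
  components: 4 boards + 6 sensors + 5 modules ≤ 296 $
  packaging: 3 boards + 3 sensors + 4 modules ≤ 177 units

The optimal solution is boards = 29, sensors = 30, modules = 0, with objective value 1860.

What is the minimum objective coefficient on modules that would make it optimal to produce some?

At the optimum: components uses 296 of 296 (binding); packaging uses 177 of 177 (binding).
Dual feasibility on the basic columns requires 4·y_components + 3·y_packaging = 30, 6·y_components + 3·y_packaging = 33.
Solving: y_components = 1.5, y_packaging = 8.
modules enters the basis when its profit ≥ yᵀa₃ = 1.5·5 + 8·4 = 39.5.

39.5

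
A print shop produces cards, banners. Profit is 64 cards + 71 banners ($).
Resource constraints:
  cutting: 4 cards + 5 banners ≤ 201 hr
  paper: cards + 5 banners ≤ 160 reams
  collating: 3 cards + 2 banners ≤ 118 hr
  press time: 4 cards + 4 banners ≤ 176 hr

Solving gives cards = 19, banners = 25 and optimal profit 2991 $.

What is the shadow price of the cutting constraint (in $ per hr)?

Binding: cutting and press time. Non-binding: paper (16 unused), collating (11 unused).
Since paper, collating are not tight, their duals are 0.
The binding rows give the dual system: 4·y_cutting + 4·y_press time = 64 and 5·y_cutting + 4·y_press time = 71.
→ y_cutting = 7 and y_press time = 9.
Shadow price of cutting = 7.

7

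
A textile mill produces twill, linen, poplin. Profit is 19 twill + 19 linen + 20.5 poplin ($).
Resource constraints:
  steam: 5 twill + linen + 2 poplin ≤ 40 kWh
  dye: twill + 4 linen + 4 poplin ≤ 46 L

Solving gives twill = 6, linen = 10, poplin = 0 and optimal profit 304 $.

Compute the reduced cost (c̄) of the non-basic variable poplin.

At the optimum: steam uses 40 of 40 (binding); dye uses 46 of 46 (binding).
The binding rows give the dual system: 5·y_steam + 1·y_dye = 19 and 1·y_steam + 4·y_dye = 19.
→ y_steam = 3 and y_dye = 4.
Reduced cost of poplin: c₃ − yᵀa₃ = 20.5 − (3·2 + 4·4) = 20.5 − 22 = -1.5.

-1.5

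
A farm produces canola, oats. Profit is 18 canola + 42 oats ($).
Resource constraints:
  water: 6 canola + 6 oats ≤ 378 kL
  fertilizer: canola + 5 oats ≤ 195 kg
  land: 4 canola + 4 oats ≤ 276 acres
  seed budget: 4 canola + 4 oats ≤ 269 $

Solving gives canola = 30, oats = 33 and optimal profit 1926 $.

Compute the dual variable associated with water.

2

At the optimum: water uses 378 of 378 (binding); fertilizer uses 195 of 195 (binding); land uses 252 of 276 (slack = 24); seed budget uses 252 of 269 (slack = 17).
Since land, seed budget are not tight, their duals are 0.
The binding rows give the dual system: 6·y_water + 1·y_fertilizer = 18 and 6·y_water + 5·y_fertilizer = 42.
This yields shadow prices y_water = 2, y_fertilizer = 6.
Shadow price of water = 2.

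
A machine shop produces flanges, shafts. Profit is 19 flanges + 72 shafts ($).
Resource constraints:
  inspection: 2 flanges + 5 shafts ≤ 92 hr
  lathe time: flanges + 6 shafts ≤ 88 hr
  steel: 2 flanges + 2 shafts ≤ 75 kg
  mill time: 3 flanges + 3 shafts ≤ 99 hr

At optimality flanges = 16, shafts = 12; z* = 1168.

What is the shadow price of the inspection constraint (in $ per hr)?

6

Binding: inspection and lathe time. Non-binding: steel (19 unused), mill time (15 unused).
Slack constraints have shadow price 0 (complementary slackness).
The binding rows give the dual system: 2·y_inspection + 1·y_lathe time = 19 and 5·y_inspection + 6·y_lathe time = 72.
This yields shadow prices y_inspection = 6, y_lathe time = 7.
Shadow price of inspection = 6.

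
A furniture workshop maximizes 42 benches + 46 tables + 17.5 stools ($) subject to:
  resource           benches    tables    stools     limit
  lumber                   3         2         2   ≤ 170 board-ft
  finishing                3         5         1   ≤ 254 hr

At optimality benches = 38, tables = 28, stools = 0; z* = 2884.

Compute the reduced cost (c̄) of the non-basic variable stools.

Check each constraint at x*: lumber 170/170 (tight); finishing 254/254 (tight).
Dual feasibility on the basic columns requires 3·y_lumber + 3·y_finishing = 42, 2·y_lumber + 5·y_finishing = 46.
This yields shadow prices y_lumber = 8, y_finishing = 6.
Reduced cost of stools: c₃ − yᵀa₃ = 17.5 − (8·2 + 6·1) = 17.5 − 22 = -4.5.

-4.5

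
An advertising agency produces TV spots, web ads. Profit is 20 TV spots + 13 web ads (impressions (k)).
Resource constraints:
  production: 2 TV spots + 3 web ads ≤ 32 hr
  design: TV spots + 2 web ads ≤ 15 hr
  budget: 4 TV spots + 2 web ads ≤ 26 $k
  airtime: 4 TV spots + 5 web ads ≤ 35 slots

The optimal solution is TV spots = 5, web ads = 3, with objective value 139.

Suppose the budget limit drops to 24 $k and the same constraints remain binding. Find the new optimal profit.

131

Check each constraint at x*: production 19/32 (slack 13); design 11/15 (slack 4); budget 26/26 (tight); airtime 35/35 (tight).
By complementary slackness, y = 0 for the non-binding constraints.
The binding rows give the dual system: 4·y_budget + 4·y_airtime = 20 and 2·y_budget + 5·y_airtime = 13.
This yields shadow prices y_budget = 4, y_airtime = 1.
Δz = y_budget·Δb = 4 × (-2) = -8, so new z* = 139 − 8 = 131.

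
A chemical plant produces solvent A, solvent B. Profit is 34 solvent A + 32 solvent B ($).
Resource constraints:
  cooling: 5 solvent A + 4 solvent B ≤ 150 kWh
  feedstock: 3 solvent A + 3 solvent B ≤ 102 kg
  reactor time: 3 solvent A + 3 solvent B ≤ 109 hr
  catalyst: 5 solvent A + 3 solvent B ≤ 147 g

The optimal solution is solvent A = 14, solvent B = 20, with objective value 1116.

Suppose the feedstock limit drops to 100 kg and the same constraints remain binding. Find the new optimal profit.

1100

Binding: cooling and feedstock. Non-binding: reactor time (7 unused), catalyst (17 unused).
Slack constraints have shadow price 0 (complementary slackness).
Dual feasibility on the basic columns requires 5·y_cooling + 3·y_feedstock = 34, 4·y_cooling + 3·y_feedstock = 32.
This yields shadow prices y_cooling = 2, y_feedstock = 8.
Δz = y_feedstock·Δb = 8 × (-2) = -16, so new z* = 1116 − 16 = 1100.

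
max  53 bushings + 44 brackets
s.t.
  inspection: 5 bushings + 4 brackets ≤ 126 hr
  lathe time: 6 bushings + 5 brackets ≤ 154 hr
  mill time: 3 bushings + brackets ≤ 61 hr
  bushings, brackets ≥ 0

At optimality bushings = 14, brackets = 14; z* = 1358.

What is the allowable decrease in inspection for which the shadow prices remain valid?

2.8

Binding constraints: inspection, lathe time. The basis is B = [[5,4],[6,5]] with det 1.
Per unit decrease in inspection, x* moves by d = (-5, 6).
The basis stays optimal until bushings reaches 0; allowable decrease = 2.8 hr.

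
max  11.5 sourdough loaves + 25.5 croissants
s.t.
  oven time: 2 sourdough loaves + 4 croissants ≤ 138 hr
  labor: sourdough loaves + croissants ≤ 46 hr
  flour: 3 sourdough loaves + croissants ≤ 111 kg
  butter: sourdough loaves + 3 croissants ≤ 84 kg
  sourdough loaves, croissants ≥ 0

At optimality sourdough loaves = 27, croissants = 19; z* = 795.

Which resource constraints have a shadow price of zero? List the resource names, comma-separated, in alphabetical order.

flour, oven time

oven time: 130/138 (slack 8)
labor: 46/46 (binding)
flour: 100/111 (slack 11)
butter: 84/84 (binding)
By complementary slackness, a constraint with positive slack has shadow price 0 → flour, oven time.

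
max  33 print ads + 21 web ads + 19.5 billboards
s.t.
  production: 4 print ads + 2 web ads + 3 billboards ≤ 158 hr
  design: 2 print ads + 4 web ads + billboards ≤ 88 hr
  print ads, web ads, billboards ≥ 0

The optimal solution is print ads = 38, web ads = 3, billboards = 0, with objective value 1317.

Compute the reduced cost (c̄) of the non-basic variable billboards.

-4.5

Both production and design are binding at x*.
The binding rows give the dual system: 4·y_production + 2·y_design = 33 and 2·y_production + 4·y_design = 21.
This yields shadow prices y_production = 7.5, y_design = 1.5.
Reduced cost of billboards: c₃ − yᵀa₃ = 19.5 − (7.5·3 + 1.5·1) = 19.5 − 24 = -4.5.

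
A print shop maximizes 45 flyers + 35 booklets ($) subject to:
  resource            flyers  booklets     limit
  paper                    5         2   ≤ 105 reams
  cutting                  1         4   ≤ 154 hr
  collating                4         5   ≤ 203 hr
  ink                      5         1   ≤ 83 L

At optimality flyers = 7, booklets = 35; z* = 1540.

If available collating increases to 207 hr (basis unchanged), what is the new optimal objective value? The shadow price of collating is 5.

Δb = 4, so new z* = 1540 + (5)·(4) = 1540 + 20 = 1560.

1560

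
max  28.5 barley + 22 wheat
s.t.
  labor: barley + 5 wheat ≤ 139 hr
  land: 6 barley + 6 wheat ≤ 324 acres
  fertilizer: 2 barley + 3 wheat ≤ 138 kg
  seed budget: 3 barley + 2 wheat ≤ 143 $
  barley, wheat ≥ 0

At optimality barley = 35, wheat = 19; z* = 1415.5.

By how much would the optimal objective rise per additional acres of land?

Binding: land and seed budget. Non-binding: labor (9 unused), fertilizer (11 unused).
Since labor, fertilizer are not tight, their duals are 0.
From A_Bᵀ y = c: 6·y_land + 3·y_seed budget = 28.5; 6·y_land + 2·y_seed budget = 22.
→ y_land = 1.5 and y_seed budget = 6.5.
Shadow price of land = 1.5.

1.5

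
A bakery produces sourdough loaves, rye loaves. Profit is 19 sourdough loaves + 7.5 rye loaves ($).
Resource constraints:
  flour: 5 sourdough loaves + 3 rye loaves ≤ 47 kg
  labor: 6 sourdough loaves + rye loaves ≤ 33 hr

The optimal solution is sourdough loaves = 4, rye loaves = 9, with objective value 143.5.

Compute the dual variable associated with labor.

Check each constraint at x*: flour 47/47 (tight); labor 33/33 (tight).
From A_Bᵀ y = c: 5·y_flour + 6·y_labor = 19; 3·y_flour + 1·y_labor = 7.5.
→ y_flour = 2 and y_labor = 1.5.
Shadow price of labor = 1.5.

1.5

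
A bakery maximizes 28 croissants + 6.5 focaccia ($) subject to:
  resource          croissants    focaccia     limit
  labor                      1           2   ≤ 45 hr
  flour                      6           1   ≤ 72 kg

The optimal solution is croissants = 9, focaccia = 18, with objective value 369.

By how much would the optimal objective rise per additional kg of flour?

Both labor and flour are binding at x*.
From A_Bᵀ y = c: 1·y_labor + 6·y_flour = 28; 2·y_labor + 1·y_flour = 6.5.
Solving: y_labor = 1, y_flour = 4.5.
Shadow price of flour = 4.5.

4.5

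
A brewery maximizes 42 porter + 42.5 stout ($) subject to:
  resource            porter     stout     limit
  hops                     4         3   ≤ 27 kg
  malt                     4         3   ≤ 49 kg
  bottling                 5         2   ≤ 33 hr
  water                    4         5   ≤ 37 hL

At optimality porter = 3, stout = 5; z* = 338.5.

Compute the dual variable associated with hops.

At the optimum: hops uses 27 of 27 (binding); malt uses 27 of 49 (slack = 22); bottling uses 25 of 33 (slack = 8); water uses 37 of 37 (binding).
Since malt, bottling are not tight, their duals are 0.
From A_Bᵀ y = c: 4·y_hops + 4·y_water = 42; 3·y_hops + 5·y_water = 42.5.
→ y_hops = 5 and y_water = 5.5.
Shadow price of hops = 5.

5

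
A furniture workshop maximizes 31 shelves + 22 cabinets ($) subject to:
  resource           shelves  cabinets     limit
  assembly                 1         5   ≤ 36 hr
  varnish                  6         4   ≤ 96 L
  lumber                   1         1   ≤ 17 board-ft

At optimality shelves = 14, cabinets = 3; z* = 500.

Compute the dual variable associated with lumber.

4

At the optimum: assembly uses 29 of 36 (slack = 7); varnish uses 96 of 96 (binding); lumber uses 17 of 17 (binding).
By complementary slackness, y = 0 for the non-binding constraint.
From A_Bᵀ y = c: 6·y_varnish + 1·y_lumber = 31; 4·y_varnish + 1·y_lumber = 22.
Solving: y_varnish = 4.5, y_lumber = 4.
Shadow price of lumber = 4.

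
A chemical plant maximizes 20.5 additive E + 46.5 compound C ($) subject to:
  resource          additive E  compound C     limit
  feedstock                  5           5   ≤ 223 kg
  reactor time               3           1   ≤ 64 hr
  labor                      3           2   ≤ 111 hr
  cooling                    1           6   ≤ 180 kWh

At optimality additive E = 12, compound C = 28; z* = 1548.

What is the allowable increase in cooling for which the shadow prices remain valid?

39.1

Binding constraints: reactor time, cooling. The basis is B = [[3,1],[1,6]] with det 17.
Per unit increase in cooling, x* moves by d = (-0.0588, 0.1765).
The basis stays optimal until feedstock becomes binding; allowable increase = 39.1 kWh.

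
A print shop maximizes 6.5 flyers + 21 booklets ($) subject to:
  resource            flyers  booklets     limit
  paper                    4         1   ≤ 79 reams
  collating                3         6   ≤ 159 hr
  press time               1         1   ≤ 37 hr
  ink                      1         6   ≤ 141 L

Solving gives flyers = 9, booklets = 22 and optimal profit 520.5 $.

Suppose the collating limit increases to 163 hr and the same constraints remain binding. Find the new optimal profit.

At the optimum: paper uses 58 of 79 (slack = 21); collating uses 159 of 159 (binding); press time uses 31 of 37 (slack = 6); ink uses 141 of 141 (binding).
By complementary slackness, y = 0 for the non-binding constraints.
From A_Bᵀ y = c: 3·y_collating + 1·y_ink = 6.5; 6·y_collating + 6·y_ink = 21.
Solving: y_collating = 1.5, y_ink = 2.
Δz = y_collating·Δb = 1.5 × (4) = 6, so new z* = 520.5 + 6 = 526.5.

526.5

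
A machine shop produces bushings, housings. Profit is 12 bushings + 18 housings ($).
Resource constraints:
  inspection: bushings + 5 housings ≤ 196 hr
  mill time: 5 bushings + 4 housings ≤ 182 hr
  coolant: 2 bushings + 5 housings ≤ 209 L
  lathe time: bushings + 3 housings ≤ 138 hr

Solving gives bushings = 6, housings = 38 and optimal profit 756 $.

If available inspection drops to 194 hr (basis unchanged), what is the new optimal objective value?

Check each constraint at x*: inspection 196/196 (tight); mill time 182/182 (tight); coolant 202/209 (slack 7); lathe time 120/138 (slack 18).
By complementary slackness, y = 0 for the non-binding constraints.
Dual feasibility on the basic columns requires 1·y_inspection + 5·y_mill time = 12, 5·y_inspection + 4·y_mill time = 18.
Solving: y_inspection = 2, y_mill time = 2.
Δz = y_inspection·Δb = 2 × (-2) = -4, so new z* = 756 − 4 = 752.

752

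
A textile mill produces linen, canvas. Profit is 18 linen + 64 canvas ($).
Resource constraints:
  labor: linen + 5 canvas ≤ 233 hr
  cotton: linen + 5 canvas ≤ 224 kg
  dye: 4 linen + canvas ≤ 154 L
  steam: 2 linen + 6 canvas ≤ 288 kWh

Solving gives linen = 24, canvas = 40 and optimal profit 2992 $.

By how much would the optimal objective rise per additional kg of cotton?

5

At the optimum: labor uses 224 of 233 (slack = 9); cotton uses 224 of 224 (binding); dye uses 136 of 154 (slack = 18); steam uses 288 of 288 (binding).
Since labor, dye are not tight, their duals are 0.
The binding rows give the dual system: 1·y_cotton + 2·y_steam = 18 and 5·y_cotton + 6·y_steam = 64.
Solving: y_cotton = 5, y_steam = 6.5.
Shadow price of cotton = 5.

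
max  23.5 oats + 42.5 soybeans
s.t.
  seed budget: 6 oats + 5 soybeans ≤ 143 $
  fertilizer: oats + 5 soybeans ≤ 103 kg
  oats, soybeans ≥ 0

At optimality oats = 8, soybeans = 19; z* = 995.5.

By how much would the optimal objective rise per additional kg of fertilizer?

5.5

Check each constraint at x*: seed budget 143/143 (tight); fertilizer 103/103 (tight).
Dual feasibility on the basic columns requires 6·y_seed budget + 1·y_fertilizer = 23.5, 5·y_seed budget + 5·y_fertilizer = 42.5.
This yields shadow prices y_seed budget = 3, y_fertilizer = 5.5.
Shadow price of fertilizer = 5.5.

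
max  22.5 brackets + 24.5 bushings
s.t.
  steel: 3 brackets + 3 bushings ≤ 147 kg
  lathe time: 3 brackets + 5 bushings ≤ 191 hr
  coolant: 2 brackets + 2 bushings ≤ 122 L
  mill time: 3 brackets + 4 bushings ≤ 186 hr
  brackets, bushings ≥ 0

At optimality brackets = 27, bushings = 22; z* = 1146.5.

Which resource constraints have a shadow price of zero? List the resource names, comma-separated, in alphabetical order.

steel: 147/147 (binding)
lathe time: 191/191 (binding)
coolant: 98/122 (slack 24)
mill time: 169/186 (slack 17)
By complementary slackness, a constraint with positive slack has shadow price 0 → coolant, mill time.

coolant, mill time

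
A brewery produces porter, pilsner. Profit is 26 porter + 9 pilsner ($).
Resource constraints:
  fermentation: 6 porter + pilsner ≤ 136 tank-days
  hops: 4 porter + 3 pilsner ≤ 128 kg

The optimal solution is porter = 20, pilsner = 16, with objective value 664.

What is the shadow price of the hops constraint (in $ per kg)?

Both fermentation and hops are binding at x*.
From A_Bᵀ y = c: 6·y_fermentation + 4·y_hops = 26; 1·y_fermentation + 3·y_hops = 9.
This yields shadow prices y_fermentation = 3, y_hops = 2.
Shadow price of hops = 2.

2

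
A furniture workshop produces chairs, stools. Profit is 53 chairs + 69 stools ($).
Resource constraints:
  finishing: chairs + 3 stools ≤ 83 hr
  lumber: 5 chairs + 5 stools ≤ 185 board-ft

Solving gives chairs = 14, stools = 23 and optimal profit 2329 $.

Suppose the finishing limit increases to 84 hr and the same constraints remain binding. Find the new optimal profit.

Check each constraint at x*: finishing 83/83 (tight); lumber 185/185 (tight).
From A_Bᵀ y = c: 1·y_finishing + 5·y_lumber = 53; 3·y_finishing + 5·y_lumber = 69.
→ y_finishing = 8 and y_lumber = 9.
Δz = y_finishing·Δb = 8 × (1) = 8, so new z* = 2329 + 8 = 2337.

2337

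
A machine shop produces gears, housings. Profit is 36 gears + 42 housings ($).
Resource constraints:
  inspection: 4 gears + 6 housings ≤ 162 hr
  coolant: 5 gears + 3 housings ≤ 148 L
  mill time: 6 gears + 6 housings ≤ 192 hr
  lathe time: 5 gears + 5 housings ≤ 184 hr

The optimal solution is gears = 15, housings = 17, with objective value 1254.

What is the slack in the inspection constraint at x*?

0

inspection used = 4·15 + 6·17 = 162; slack = 162 − 162 = 0.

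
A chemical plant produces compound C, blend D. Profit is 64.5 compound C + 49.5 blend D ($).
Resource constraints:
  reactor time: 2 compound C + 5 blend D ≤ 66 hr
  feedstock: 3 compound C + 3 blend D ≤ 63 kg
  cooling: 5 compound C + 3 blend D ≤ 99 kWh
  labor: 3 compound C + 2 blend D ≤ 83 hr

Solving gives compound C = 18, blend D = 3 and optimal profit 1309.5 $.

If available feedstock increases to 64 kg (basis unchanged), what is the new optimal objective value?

Check each constraint at x*: reactor time 51/66 (slack 15); feedstock 63/63 (tight); cooling 99/99 (tight); labor 60/83 (slack 23).
Slack constraints have shadow price 0 (complementary slackness).
From A_Bᵀ y = c: 3·y_feedstock + 5·y_cooling = 64.5; 3·y_feedstock + 3·y_cooling = 49.5.
This yields shadow prices y_feedstock = 9, y_cooling = 7.5.
Δz = y_feedstock·Δb = 9 × (1) = 9, so new z* = 1309.5 + 9 = 1318.5.

1318.5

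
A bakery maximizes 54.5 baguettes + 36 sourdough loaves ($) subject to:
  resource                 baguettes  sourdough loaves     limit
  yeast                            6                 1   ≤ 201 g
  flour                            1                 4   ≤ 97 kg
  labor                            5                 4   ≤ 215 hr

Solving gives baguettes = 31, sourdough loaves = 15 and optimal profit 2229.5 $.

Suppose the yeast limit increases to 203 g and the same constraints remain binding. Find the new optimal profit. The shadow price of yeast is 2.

2233.5

Δb = 2, so new z* = 2229.5 + (2)·(2) = 2229.5 + 4 = 2233.5.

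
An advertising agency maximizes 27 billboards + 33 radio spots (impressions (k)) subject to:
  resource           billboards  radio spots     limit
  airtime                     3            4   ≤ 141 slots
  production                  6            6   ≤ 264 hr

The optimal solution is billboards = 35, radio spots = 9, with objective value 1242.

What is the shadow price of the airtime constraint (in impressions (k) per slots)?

6

Both airtime and production are binding at x*.
Dual feasibility on the basic columns requires 3·y_airtime + 6·y_production = 27, 4·y_airtime + 6·y_production = 33.
Solving: y_airtime = 6, y_production = 1.5.
Shadow price of airtime = 6.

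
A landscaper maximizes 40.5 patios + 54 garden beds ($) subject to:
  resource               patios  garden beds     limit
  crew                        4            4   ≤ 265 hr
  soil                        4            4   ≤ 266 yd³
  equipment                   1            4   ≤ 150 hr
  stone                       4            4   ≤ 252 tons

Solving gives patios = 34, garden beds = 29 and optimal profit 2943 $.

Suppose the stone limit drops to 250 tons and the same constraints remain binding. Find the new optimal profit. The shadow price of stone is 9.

2925

Δb = -2, so new z* = 2943 + (9)·(-2) = 2943 − 18 = 2925.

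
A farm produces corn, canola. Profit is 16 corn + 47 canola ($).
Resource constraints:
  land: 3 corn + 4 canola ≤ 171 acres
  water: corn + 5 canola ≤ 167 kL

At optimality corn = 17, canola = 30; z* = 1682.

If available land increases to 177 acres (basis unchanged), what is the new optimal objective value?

At the optimum: land uses 171 of 171 (binding); water uses 167 of 167 (binding).
From A_Bᵀ y = c: 3·y_land + 1·y_water = 16; 4·y_land + 5·y_water = 47.
Solving: y_land = 3, y_water = 7.
Δz = y_land·Δb = 3 × (6) = 18, so new z* = 1682 + 18 = 1700.

1700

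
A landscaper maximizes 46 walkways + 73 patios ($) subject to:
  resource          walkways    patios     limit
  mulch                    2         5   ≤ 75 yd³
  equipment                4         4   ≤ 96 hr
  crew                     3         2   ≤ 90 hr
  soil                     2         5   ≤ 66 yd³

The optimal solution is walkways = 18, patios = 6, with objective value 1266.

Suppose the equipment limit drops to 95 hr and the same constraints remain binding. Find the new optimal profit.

1259

Check each constraint at x*: mulch 66/75 (slack 9); equipment 96/96 (tight); crew 66/90 (slack 24); soil 66/66 (tight).
Slack constraints have shadow price 0 (complementary slackness).
Dual feasibility on the basic columns requires 4·y_equipment + 2·y_soil = 46, 4·y_equipment + 5·y_soil = 73.
→ y_equipment = 7 and y_soil = 9.
Δz = y_equipment·Δb = 7 × (-1) = -7, so new z* = 1266 − 7 = 1259.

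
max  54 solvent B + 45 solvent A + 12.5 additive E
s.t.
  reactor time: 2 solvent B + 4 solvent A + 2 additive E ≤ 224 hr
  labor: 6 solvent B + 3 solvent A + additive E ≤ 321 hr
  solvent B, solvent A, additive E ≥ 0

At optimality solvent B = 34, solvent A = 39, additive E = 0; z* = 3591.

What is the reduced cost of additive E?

At the optimum: reactor time uses 224 of 224 (binding); labor uses 321 of 321 (binding).
From A_Bᵀ y = c: 2·y_reactor time + 6·y_labor = 54; 4·y_reactor time + 3·y_labor = 45.
This yields shadow prices y_reactor time = 6, y_labor = 7.
Reduced cost of additive E: c₃ − yᵀa₃ = 12.5 − (6·2 + 7·1) = 12.5 − 19 = -6.5.

-6.5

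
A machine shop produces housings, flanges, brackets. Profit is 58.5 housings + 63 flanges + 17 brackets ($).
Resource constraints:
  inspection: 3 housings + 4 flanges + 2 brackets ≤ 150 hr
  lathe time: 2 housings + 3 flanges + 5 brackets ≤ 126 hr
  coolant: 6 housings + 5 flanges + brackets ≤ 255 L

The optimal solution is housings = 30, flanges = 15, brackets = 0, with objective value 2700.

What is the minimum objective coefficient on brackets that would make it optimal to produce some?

24

At the optimum: inspection uses 150 of 150 (binding); lathe time uses 105 of 126 (slack = 21); coolant uses 255 of 255 (binding).
By complementary slackness, y = 0 for the non-binding constraint.
Dual feasibility on the basic columns requires 3·y_inspection + 6·y_coolant = 58.5, 4·y_inspection + 5·y_coolant = 63.
Solving: y_inspection = 9.5, y_coolant = 5.
brackets enters the basis when its profit ≥ yᵀa₃ = 9.5·2 + 5·1 = 24.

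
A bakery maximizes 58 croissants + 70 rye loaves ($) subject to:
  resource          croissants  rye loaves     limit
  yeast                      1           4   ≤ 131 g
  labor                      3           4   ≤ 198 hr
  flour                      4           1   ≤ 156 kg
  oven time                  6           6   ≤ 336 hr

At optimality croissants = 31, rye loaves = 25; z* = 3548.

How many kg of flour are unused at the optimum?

flour used = 4·31 + 1·25 = 149; slack = 156 − 149 = 7.

7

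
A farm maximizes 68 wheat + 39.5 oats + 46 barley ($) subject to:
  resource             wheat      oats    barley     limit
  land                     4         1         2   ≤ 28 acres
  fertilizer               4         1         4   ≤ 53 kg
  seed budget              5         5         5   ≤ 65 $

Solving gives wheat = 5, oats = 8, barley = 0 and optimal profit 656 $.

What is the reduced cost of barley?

At the optimum: land uses 28 of 28 (binding); fertilizer uses 28 of 53 (slack = 25); seed budget uses 65 of 65 (binding).
Slack constraints have shadow price 0 (complementary slackness).
From A_Bᵀ y = c: 4·y_land + 5·y_seed budget = 68; 1·y_land + 5·y_seed budget = 39.5.
Solving: y_land = 9.5, y_seed budget = 6.
Reduced cost of barley: c₃ − yᵀa₃ = 46 − (9.5·2 + 6·5) = 46 − 49 = -3.

-3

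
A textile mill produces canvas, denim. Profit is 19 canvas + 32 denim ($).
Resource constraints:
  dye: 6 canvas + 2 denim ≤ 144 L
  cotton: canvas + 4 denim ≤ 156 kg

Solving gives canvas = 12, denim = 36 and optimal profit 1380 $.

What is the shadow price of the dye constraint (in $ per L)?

2

Check each constraint at x*: dye 144/144 (tight); cotton 156/156 (tight).
The binding rows give the dual system: 6·y_dye + 1·y_cotton = 19 and 2·y_dye + 4·y_cotton = 32.
This yields shadow prices y_dye = 2, y_cotton = 7.
Shadow price of dye = 2.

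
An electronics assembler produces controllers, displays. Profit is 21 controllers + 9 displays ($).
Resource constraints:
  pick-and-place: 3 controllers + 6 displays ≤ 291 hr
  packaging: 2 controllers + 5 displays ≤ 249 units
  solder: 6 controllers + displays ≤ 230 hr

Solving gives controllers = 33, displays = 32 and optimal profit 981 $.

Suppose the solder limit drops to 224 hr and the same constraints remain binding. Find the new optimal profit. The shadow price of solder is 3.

963

Δb = -6, so new z* = 981 + (3)·(-6) = 981 − 18 = 963.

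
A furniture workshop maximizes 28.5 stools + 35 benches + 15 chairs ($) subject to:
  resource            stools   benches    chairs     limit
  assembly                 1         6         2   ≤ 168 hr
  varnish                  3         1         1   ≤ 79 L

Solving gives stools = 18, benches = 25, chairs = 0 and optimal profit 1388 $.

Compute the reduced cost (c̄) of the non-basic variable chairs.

Both assembly and varnish are binding at x*.
The binding rows give the dual system: 1·y_assembly + 3·y_varnish = 28.5 and 6·y_assembly + 1·y_varnish = 35.
This yields shadow prices y_assembly = 4.5, y_varnish = 8.
Reduced cost of chairs: c₃ − yᵀa₃ = 15 − (4.5·2 + 8·1) = 15 − 17 = -2.

-2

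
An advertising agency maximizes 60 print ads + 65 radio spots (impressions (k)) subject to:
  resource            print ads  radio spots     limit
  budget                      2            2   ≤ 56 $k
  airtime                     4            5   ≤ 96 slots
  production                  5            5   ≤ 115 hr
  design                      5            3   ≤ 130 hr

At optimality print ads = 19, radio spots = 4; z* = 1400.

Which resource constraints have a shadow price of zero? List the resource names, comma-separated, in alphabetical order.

budget: 46/56 (slack 10)
airtime: 96/96 (binding)
production: 115/115 (binding)
design: 107/130 (slack 23)
By complementary slackness, a constraint with positive slack has shadow price 0 → budget, design.

budget, design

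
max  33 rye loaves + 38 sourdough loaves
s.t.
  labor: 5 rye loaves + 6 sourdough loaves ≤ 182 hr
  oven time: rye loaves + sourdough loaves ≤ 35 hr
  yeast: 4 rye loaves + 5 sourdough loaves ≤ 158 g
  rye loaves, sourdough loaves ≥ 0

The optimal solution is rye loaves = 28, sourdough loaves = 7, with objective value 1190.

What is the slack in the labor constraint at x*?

0

labor used = 5·28 + 6·7 = 182; slack = 182 − 182 = 0.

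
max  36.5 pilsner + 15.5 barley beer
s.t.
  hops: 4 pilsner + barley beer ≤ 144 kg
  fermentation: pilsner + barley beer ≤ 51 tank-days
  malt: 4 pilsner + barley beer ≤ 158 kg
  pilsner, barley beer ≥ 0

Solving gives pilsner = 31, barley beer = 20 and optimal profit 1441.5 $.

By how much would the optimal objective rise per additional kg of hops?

Check each constraint at x*: hops 144/144 (tight); fermentation 51/51 (tight); malt 144/158 (slack 14).
Slack constraints have shadow price 0 (complementary slackness).
Dual feasibility on the basic columns requires 4·y_hops + 1·y_fermentation = 36.5, 1·y_hops + 1·y_fermentation = 15.5.
This yields shadow prices y_hops = 7, y_fermentation = 8.5.
Shadow price of hops = 7.

7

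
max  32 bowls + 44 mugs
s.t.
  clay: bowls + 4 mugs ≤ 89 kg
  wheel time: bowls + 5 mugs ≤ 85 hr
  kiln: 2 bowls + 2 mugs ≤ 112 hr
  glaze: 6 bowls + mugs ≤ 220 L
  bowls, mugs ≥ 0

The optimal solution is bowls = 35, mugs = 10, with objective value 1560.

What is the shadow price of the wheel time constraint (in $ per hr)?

8

At the optimum: clay uses 75 of 89 (slack = 14); wheel time uses 85 of 85 (binding); kiln uses 90 of 112 (slack = 22); glaze uses 220 of 220 (binding).
Slack constraints have shadow price 0 (complementary slackness).
The binding rows give the dual system: 1·y_wheel time + 6·y_glaze = 32 and 5·y_wheel time + 1·y_glaze = 44.
This yields shadow prices y_wheel time = 8, y_glaze = 4.
Shadow price of wheel time = 8.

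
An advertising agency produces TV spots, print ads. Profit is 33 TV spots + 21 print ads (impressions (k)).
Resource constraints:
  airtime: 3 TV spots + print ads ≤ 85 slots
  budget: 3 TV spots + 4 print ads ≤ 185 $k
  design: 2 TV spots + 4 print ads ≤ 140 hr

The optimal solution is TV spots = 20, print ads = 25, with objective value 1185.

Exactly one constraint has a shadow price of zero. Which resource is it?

budget

airtime: 85/85 (binding)
budget: 160/185 (slack 25)
design: 140/140 (binding)
By complementary slackness, a constraint with positive slack has shadow price 0 → budget.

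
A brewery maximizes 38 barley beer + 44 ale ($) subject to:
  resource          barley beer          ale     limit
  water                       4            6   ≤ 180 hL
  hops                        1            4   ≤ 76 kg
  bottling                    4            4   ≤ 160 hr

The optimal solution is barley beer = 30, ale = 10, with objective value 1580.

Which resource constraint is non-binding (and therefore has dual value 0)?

water: 180/180 (binding)
hops: 70/76 (slack 6)
bottling: 160/160 (binding)
By complementary slackness, a constraint with positive slack has shadow price 0 → hops.

hops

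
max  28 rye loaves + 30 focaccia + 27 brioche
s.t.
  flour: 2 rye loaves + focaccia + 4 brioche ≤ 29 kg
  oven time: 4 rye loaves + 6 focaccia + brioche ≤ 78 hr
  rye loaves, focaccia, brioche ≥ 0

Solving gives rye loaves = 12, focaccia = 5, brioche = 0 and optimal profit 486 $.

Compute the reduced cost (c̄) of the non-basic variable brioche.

-1

Check each constraint at x*: flour 29/29 (tight); oven time 78/78 (tight).
The binding rows give the dual system: 2·y_flour + 4·y_oven time = 28 and 1·y_flour + 6·y_oven time = 30.
Solving: y_flour = 6, y_oven time = 4.
Reduced cost of brioche: c₃ − yᵀa₃ = 27 − (6·4 + 4·1) = 27 − 28 = -1.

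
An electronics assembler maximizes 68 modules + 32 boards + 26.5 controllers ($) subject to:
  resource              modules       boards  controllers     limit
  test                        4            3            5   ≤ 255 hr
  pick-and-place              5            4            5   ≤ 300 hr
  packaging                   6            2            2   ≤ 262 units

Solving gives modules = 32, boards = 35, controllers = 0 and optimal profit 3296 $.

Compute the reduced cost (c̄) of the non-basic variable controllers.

At the optimum: test uses 233 of 255 (slack = 22); pick-and-place uses 300 of 300 (binding); packaging uses 262 of 262 (binding).
Since test is not tight, its dual is 0.
Dual feasibility on the basic columns requires 5·y_pick-and-place + 6·y_packaging = 68, 4·y_pick-and-place + 2·y_packaging = 32.
This yields shadow prices y_pick-and-place = 4, y_packaging = 8.
Reduced cost of controllers: c₃ − yᵀa₃ = 26.5 − (4·5 + 8·2) = 26.5 − 36 = -9.5.

-9.5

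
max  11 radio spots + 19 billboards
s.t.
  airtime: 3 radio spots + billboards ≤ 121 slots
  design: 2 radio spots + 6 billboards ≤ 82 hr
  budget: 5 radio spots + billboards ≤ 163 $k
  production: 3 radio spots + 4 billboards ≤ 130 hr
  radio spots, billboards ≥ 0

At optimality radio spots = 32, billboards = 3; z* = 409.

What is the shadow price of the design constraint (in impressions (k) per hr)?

3

Binding: design and budget. Non-binding: airtime (22 unused), production (22 unused).
Slack constraints have shadow price 0 (complementary slackness).
From A_Bᵀ y = c: 2·y_design + 5·y_budget = 11; 6·y_design + 1·y_budget = 19.
→ y_design = 3 and y_budget = 1.
Shadow price of design = 3.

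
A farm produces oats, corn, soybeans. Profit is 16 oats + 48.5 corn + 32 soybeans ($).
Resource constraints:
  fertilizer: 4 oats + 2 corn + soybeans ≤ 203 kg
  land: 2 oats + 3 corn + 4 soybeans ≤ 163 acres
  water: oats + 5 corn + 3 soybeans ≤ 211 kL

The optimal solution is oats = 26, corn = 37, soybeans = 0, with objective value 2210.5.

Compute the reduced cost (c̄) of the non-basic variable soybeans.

-7

Binding: land and water. Non-binding: fertilizer (25 unused).
Slack constraints have shadow price 0 (complementary slackness).
From A_Bᵀ y = c: 2·y_land + 1·y_water = 16; 3·y_land + 5·y_water = 48.5.
Solving: y_land = 4.5, y_water = 7.
Reduced cost of soybeans: c₃ − yᵀa₃ = 32 − (4.5·4 + 7·3) = 32 − 39 = -7.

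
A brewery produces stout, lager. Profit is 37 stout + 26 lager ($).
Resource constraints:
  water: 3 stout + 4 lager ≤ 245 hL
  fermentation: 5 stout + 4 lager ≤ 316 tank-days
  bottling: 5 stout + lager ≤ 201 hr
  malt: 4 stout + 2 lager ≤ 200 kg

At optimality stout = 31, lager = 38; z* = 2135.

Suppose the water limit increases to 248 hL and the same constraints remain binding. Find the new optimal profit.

Binding: water and malt. Non-binding: fermentation (9 unused), bottling (8 unused).
Slack constraints have shadow price 0 (complementary slackness).
Dual feasibility on the basic columns requires 3·y_water + 4·y_malt = 37, 4·y_water + 2·y_malt = 26.
Solving: y_water = 3, y_malt = 7.
Δz = y_water·Δb = 3 × (3) = 9, so new z* = 2135 + 9 = 2144.

2144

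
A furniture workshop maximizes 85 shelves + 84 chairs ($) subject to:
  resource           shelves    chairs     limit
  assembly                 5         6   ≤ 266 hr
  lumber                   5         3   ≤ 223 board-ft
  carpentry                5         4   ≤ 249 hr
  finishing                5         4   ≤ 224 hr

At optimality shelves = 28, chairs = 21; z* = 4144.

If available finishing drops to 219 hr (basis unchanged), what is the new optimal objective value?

Check each constraint at x*: assembly 266/266 (tight); lumber 203/223 (slack 20); carpentry 224/249 (slack 25); finishing 224/224 (tight).
Since lumber, carpentry are not tight, their duals are 0.
The binding rows give the dual system: 5·y_assembly + 5·y_finishing = 85 and 6·y_assembly + 4·y_finishing = 84.
→ y_assembly = 8 and y_finishing = 9.
Δz = y_finishing·Δb = 9 × (-5) = -45, so new z* = 4144 − 45 = 4099.

4099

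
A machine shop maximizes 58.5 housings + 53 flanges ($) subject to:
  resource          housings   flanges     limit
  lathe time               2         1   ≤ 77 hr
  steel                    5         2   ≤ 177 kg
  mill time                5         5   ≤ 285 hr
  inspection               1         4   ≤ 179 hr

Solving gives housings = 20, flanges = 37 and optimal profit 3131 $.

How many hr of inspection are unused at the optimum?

11

inspection used = 1·20 + 4·37 = 168; slack = 179 − 168 = 11.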